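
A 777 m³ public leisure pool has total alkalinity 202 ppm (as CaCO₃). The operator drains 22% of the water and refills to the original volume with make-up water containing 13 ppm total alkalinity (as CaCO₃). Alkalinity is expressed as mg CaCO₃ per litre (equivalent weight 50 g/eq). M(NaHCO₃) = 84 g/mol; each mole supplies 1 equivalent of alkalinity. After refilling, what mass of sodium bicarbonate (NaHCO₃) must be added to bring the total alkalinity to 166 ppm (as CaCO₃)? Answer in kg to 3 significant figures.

Volume: 777 m³ = 777,000 L.
After draining 22% and refilling: 202 × 0.78 + 13 × 0.22 = 160.42 ppm.
Deficit to target: 166 − 160.42 = 5.58 mg/L.
As CaCO₃: 5.58 mg/L × 777,000 L = 4336 g; ÷ 50 g/eq ÷ 1 = 86.71 mol NaHCO₃.
Mass: 86.71 × 84 = 7284 g.

7.28 kg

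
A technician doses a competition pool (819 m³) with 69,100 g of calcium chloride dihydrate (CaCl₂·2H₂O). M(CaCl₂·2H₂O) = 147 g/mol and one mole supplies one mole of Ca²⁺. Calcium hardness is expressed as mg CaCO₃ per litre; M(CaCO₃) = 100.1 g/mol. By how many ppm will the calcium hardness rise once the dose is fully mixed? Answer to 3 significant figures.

57.5 ppm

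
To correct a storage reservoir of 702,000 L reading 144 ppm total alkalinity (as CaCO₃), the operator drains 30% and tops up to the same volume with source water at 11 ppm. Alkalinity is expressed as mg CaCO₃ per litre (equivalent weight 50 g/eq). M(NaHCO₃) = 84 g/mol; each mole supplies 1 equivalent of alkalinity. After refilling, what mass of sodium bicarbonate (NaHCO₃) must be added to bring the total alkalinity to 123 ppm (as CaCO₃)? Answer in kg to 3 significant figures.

After draining 30% and refilling: 144 × 0.70 + 11 × 0.30 = 104.1 ppm.
Deficit to target: 123 − 104.1 = 18.9 mg/L.
As CaCO₃: 18.9 mg/L × 702,000 L = 13,270 g; ÷ 50 g/eq ÷ 1 = 265.4 mol NaHCO₃.
Mass: 265.4 × 84 = 22,290 g.

22.3 kg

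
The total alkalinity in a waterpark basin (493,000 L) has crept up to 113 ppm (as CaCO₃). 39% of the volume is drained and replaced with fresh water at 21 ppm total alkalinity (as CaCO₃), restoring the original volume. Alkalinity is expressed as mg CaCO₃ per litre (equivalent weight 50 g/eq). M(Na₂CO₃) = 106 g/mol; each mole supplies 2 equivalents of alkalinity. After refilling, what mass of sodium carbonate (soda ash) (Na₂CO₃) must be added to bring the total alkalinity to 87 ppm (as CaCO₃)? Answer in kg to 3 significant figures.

5.16 kg

After draining 39% and refilling: 113 × 0.61 + 21 × 0.39 = 77.12 ppm.
Deficit to target: 87 − 77.12 = 9.88 mg/L.
As CaCO₃: 9.88 mg/L × 493,000 L = 4871 g; ÷ 50 g/eq ÷ 2 = 48.71 mol Na₂CO₃.
Mass: 48.71 × 106 = 5163 g.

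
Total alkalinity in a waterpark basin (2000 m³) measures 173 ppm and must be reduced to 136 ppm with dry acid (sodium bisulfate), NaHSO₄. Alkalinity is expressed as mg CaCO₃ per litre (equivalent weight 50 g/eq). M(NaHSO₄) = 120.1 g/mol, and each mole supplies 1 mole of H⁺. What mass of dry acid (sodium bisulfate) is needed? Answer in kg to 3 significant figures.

178 kg

Volume: 2000 m³ = 2,000,000 L.
Alkalinity to neutralize: (173 − 136) = 37 mg/L as CaCO₃ × 2,000,000 L = 74,000 g as CaCO₃.
Equivalents of H⁺ required: 74,000 ÷ 50 g/eq = 1480 eq = 1480 mol NaHSO₄.
Mass of NaHSO₄: 1480 × 120.1 = 177,700 g.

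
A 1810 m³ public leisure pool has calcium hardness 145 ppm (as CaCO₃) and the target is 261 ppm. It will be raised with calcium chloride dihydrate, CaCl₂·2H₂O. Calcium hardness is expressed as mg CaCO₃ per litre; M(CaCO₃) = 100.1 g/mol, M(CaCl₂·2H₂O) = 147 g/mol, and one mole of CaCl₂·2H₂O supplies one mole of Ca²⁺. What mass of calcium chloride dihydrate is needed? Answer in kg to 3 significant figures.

308 kg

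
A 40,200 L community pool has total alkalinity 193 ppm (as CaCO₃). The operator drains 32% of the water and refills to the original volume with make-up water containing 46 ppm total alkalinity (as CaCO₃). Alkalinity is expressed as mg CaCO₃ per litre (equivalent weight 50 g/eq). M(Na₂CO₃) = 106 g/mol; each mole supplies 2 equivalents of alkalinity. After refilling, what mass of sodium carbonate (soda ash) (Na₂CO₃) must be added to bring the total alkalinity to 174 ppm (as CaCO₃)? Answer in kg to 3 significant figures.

After draining 32% and refilling: 193 × 0.68 + 46 × 0.32 = 145.96 ppm.
Deficit to target: 174 − 145.96 = 28.04 mg/L.
As CaCO₃: 28.04 mg/L × 40,200 L = 1127 g; ÷ 50 g/eq ÷ 2 = 11.27 mol Na₂CO₃.
Mass: 11.27 × 106 = 1195 g.

1.19 kg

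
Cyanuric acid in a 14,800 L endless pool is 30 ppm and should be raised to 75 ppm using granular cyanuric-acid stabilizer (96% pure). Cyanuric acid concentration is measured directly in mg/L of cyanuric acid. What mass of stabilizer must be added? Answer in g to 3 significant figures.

CYA to add: (75 − 30) = 45 mg/L × 14,800 L = 666 g cyanuric acid.
At 96% purity: 666 / 0.96 = 693.8 g product.

694 g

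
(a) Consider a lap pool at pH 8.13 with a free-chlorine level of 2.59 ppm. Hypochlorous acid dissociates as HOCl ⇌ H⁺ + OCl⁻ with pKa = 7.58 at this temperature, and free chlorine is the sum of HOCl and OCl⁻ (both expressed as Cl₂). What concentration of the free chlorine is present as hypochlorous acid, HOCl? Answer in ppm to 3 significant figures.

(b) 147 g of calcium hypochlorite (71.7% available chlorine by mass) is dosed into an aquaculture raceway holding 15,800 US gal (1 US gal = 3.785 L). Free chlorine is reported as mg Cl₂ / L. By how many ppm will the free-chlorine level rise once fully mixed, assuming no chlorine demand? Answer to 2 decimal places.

(a) 0.569 ppm; (b) 1.76 ppm

(a) [OCl⁻]/[HOCl] = 10^(pH − pKa) = 10^(8.13 − 7.58) = 10^0.55 = 3.548.
(a) Fraction as HOCl = 1 / (1 + 3.548) = 0.2199.
(a) HOCl = 0.2199 × 2.59 ppm = 0.5695 ppm.

(b) Volume: 15,800 US gal × 3.785 L/gal = 59,803 L.
(b) Available chlorine delivered: 147 g × 0.717 = 105.4 g as Cl₂.
(b) Concentration rise: 105.4 g / 59,803 L = 1.762 mg/L = 1.76 ppm.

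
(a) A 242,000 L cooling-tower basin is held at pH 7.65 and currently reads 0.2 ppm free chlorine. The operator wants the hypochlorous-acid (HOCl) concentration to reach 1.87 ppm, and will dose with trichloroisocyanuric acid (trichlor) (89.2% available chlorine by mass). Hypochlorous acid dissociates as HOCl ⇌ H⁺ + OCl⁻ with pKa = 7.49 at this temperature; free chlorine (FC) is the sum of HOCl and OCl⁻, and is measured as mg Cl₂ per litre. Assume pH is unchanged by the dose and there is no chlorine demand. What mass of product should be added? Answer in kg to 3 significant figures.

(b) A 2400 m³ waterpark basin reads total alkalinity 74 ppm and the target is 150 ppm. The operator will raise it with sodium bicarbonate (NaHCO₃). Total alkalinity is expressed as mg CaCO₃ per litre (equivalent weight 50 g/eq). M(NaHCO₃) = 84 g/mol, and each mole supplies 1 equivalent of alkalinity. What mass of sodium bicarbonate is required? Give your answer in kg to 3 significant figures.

(a) 1.19 kg; (b) 306 kg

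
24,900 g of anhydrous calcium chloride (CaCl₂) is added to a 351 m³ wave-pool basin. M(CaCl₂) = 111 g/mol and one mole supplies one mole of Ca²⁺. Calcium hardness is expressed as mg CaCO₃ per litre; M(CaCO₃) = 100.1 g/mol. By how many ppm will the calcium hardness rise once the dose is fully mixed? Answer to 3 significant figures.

64.0 ppm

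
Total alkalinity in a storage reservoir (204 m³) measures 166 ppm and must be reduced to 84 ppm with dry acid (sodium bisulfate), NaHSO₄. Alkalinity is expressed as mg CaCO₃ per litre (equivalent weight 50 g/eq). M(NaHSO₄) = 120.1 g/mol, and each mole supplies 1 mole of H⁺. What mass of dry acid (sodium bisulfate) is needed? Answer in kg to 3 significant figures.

Volume: 204 m³ = 204,000 L.
Alkalinity to neutralize: (166 − 84) = 82 mg/L as CaCO₃ × 204,000 L = 16,730 g as CaCO₃.
Equivalents of H⁺ required: 16,730 ÷ 50 g/eq = 334.6 eq = 334.6 mol NaHSO₄.
Mass of NaHSO₄: 334.6 × 120.1 = 40,180 g.

40.2 kg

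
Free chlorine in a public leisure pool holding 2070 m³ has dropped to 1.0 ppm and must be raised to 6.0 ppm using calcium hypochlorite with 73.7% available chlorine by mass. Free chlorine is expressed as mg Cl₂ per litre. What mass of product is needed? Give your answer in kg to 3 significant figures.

Volume: 2070 m³ = 2,070,000 L.
Chlorine deficit: 6.0 − 1.0 = 5 ppm = 5 mg/L as Cl₂.
Cl₂ equivalent needed: 5 mg/L × 2,070,000 L = 10,350,000 mg = 10,350 g.
Product at 73.7% available chlorine: 10,350 / 0.737 = 14,040 g.

14.0 kg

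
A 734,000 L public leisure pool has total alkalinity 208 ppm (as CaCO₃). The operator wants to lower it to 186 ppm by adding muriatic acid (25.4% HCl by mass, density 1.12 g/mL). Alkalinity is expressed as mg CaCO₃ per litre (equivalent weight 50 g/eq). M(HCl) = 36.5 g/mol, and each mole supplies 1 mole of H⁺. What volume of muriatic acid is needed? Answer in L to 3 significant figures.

41.4 L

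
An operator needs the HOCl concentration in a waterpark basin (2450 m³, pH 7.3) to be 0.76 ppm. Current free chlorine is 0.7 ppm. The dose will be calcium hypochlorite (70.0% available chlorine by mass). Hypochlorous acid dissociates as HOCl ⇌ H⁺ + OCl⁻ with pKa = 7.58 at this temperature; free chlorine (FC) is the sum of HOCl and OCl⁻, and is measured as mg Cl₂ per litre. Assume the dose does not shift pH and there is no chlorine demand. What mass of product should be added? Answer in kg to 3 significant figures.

Volume: 2450 m³ = 2,450,000 L.
[OCl⁻]/[HOCl] = 10^(pH − pKa) = 10^(7.3 − 7.58) = 0.5248; fraction as HOCl = 1/(1 + 0.5248) = 0.6558.
Free chlorine required for 0.76 ppm HOCl: 0.76 / 0.6558 = 1.159 ppm.
FC to add: 1.159 − 0.7 = 0.4589 mg/L as Cl₂.
Cl₂ equivalent: 0.4589 mg/L × 2,450,000 L = 1124 g.
Product at 70.0% available Cl: 1124 / 0.7 = 1606 g.

1.61 kg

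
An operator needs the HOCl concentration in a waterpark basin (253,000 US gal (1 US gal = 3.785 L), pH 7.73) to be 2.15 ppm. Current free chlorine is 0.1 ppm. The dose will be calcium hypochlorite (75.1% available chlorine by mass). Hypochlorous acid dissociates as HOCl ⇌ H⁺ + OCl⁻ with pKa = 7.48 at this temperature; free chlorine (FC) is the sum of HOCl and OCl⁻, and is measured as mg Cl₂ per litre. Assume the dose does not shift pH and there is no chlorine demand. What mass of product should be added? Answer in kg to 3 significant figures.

7.49 kg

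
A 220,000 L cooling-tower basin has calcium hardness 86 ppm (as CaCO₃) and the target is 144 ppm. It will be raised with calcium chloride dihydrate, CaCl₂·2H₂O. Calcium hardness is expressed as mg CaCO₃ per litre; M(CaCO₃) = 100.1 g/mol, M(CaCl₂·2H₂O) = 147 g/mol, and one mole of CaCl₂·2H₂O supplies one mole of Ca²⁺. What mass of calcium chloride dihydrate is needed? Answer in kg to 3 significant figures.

18.7 kg

Hardness to add: (144 − 86) = 58 mg/L as CaCO₃ × 220,000 L = 12,760 g as CaCO₃.
Moles of Ca²⁺ (1 mol Ca²⁺ ≡ 1 mol CaCO₃): 12,760 / 100.1 g/mol = 127.5 mol.
Mass of CaCl₂·2H₂O: 127.5 × 147 = 18,740 g.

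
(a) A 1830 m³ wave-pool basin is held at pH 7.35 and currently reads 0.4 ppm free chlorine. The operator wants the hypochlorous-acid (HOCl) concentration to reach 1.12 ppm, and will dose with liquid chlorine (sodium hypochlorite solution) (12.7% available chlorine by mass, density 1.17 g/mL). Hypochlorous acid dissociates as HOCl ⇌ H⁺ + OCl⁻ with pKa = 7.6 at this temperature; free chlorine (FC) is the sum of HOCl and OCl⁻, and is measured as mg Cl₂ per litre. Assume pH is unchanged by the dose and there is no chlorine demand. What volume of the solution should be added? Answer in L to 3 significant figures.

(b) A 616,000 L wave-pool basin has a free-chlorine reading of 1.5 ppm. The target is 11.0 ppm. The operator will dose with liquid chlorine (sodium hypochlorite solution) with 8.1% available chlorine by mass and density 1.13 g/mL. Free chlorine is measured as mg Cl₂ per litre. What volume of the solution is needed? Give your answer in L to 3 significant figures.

(a) 16.6 L; (b) 63.9 L

(a) Volume: 1830 m³ = 1,830,000 L.
(a) [OCl⁻]/[HOCl] = 10^(pH − pKa) = 10^(7.35 − 7.6) = 0.5623; fraction as HOCl = 1/(1 + 0.5623) = 0.6401.
(a) Free chlorine required for 1.12 ppm HOCl: 1.12 / 0.6401 = 1.75 ppm.
(a) FC to add: 1.75 − 0.4 = 1.35 mg/L as Cl₂.
(a) Cl₂ equivalent: 1.35 mg/L × 1,830,000 L = 2470 g.
(a) Product at 12.7% available Cl: 2470 / 0.127 = 19,450 g.
(a) Volume: 19,450 g ÷ 1.17 g/mL = 16,620 mL.

(b) Chlorine deficit: 11.0 − 1.5 = 9.5 ppm = 9.5 mg/L as Cl₂.
(b) Cl₂ equivalent needed: 9.5 mg/L × 616,000 L = 5,852,000 mg = 5852 g.
(b) Product at 8.1% available chlorine: 5852 / 0.081 = 72,250 g.
(b) Volume at density 1.13 g/mL: 72,250 g ÷ 1.13 g/mL = 63,940 mL.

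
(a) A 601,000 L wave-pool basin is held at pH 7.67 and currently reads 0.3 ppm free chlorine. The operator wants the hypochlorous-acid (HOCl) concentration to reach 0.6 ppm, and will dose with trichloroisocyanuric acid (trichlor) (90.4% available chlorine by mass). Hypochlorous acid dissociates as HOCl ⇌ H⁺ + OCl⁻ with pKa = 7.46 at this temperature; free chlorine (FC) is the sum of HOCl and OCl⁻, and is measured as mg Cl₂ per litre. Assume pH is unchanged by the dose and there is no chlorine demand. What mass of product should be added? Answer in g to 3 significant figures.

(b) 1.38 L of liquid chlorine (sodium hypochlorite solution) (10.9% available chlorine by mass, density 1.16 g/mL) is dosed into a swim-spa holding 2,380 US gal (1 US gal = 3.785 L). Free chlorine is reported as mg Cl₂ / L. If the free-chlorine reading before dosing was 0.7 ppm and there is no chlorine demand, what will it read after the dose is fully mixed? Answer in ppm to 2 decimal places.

(a) [OCl⁻]/[HOCl] = 10^(pH − pKa) = 10^(7.67 − 7.46) = 1.622; fraction as HOCl = 1/(1 + 1.622) = 0.3814.
(a) Free chlorine required for 0.6 ppm HOCl: 0.6 / 0.3814 = 1.573 ppm.
(a) FC to add: 1.573 − 0.3 = 1.273 mg/L as Cl₂.
(a) Cl₂ equivalent: 1.273 mg/L × 601,000 L = 765.1 g.
(a) Product at 90.4% available Cl: 765.1 / 0.904 = 846.4 g.

(b) Volume: 2,380 US gal × 3.785 L/gal = 9,008 L.
(b) Mass of solution: 1.38 L × 1000 mL/L × 1.16 g/mL = 1601 g.
(b) Available chlorine delivered: 1601 g × 0.109 = 174.5 g as Cl₂.
(b) Concentration rise: 174.5 g / 9,008 L = 19.37 mg/L = 19.37 ppm.
(b) Final FC: 0.7 + 19.37 = 20.07 ppm.

(a) 846 g; (b) 20.07 ppm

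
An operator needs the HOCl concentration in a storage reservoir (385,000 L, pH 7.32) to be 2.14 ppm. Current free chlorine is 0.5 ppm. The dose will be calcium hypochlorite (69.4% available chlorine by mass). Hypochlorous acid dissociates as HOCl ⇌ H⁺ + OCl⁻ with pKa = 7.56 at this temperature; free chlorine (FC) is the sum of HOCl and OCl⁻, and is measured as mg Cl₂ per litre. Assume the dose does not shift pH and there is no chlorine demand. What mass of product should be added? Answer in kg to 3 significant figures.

[OCl⁻]/[HOCl] = 10^(pH − pKa) = 10^(7.32 − 7.56) = 0.5754; fraction as HOCl = 1/(1 + 0.5754) = 0.6347.
Free chlorine required for 2.14 ppm HOCl: 2.14 / 0.6347 = 3.371 ppm.
FC to add: 3.371 − 0.5 = 2.871 mg/L as Cl₂.
Cl₂ equivalent: 2.871 mg/L × 385,000 L = 1106 g.
Product at 69.4% available Cl: 1106 / 0.694 = 1593 g.

1.59 kg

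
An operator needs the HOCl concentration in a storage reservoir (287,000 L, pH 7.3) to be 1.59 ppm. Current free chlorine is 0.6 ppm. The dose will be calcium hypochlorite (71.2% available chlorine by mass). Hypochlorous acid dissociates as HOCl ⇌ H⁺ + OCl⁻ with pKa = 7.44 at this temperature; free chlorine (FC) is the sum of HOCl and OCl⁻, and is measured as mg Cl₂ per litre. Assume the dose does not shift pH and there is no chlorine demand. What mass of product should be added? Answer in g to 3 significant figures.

[OCl⁻]/[HOCl] = 10^(pH − pKa) = 10^(7.3 − 7.44) = 0.7244; fraction as HOCl = 1/(1 + 0.7244) = 0.5799.
Free chlorine required for 1.59 ppm HOCl: 1.59 / 0.5799 = 2.742 ppm.
FC to add: 2.742 − 0.6 = 2.142 mg/L as Cl₂.
Cl₂ equivalent: 2.142 mg/L × 287,000 L = 614.7 g.
Product at 71.2% available Cl: 614.7 / 0.712 = 863.4 g.

863 g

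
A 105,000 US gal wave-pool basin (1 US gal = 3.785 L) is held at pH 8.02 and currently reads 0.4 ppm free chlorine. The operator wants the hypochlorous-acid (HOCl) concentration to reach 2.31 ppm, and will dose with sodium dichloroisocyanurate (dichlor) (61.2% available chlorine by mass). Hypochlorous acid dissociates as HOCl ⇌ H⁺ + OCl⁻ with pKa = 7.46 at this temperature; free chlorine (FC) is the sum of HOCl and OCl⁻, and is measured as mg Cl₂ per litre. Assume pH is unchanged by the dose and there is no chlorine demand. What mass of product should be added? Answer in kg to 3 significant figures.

6.69 kg

Volume: 105,000 US gal × 3.785 L/gal = 397,425 L.
[OCl⁻]/[HOCl] = 10^(pH − pKa) = 10^(8.02 − 7.46) = 3.631; fraction as HOCl = 1/(1 + 3.631) = 0.2159.
Free chlorine required for 2.31 ppm HOCl: 2.31 / 0.2159 = 10.7 ppm.
FC to add: 10.7 − 0.4 = 10.3 mg/L as Cl₂.
Cl₂ equivalent: 10.3 mg/L × 397,425 L = 4092 g.
Product at 61.2% available Cl: 4092 / 0.612 = 6687 g.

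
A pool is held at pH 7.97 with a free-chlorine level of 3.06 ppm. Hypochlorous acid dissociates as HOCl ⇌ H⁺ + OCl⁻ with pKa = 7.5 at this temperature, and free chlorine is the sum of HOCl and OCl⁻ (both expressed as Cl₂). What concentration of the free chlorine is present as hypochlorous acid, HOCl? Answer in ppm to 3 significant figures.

0.774 ppm

[OCl⁻]/[HOCl] = 10^(pH − pKa) = 10^(7.97 − 7.5) = 10^0.47 = 2.951.
Fraction as HOCl = 1 / (1 + 2.951) = 0.2531.
HOCl = 0.2531 × 3.06 ppm = 0.7744 ppm.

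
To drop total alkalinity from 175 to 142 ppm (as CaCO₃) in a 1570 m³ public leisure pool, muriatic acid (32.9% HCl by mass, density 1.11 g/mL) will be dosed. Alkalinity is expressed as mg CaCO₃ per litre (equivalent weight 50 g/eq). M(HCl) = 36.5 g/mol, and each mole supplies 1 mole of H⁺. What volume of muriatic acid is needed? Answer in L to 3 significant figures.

Volume: 1570 m³ = 1,570,000 L.
Alkalinity to neutralize: (175 − 142) = 33 mg/L as CaCO₃ × 1,570,000 L = 51,810 g as CaCO₃.
Equivalents of H⁺ required: 51,810 ÷ 50 g/eq = 1036 eq = 1036 mol HCl.
Mass of HCl: 1036 × 36.5 = 37,820 g.
Mass of 32.9% solution: 37,820 / 0.329 = 115,000 g.
Volume: 115,000 g ÷ 1.11 g/mL = 103,600 mL.

104 L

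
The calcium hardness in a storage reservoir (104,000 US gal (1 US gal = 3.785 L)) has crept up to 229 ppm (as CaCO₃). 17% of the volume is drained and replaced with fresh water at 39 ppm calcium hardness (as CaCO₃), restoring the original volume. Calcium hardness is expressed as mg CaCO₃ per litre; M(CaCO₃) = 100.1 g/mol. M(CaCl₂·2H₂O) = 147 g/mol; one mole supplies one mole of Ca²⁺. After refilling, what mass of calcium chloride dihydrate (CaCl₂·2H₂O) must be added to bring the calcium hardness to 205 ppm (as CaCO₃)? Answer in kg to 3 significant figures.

4.80 kg

Volume: 104,000 US gal × 3.785 L/gal = 393,640 L.
After draining 17% and refilling: 229 × 0.83 + 39 × 0.17 = 196.7 ppm.
Deficit to target: 205 − 196.7 = 8.3 mg/L.
As CaCO₃: 8.3 mg/L × 393,640 L = 3267 g; ÷ 100.1 = 32.64 mol Ca²⁺.
Mass: 32.64 × 147 = 4798 g.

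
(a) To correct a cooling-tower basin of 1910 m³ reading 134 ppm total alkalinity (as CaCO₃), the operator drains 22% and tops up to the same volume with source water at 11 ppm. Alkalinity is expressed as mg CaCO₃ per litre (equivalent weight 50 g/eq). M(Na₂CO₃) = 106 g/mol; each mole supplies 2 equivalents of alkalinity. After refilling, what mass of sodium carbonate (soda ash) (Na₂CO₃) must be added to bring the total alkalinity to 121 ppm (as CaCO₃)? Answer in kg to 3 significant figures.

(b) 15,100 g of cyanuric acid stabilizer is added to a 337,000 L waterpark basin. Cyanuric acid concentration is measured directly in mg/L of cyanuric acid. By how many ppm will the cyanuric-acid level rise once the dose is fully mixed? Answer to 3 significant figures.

(a) 28.5 kg; (b) 44.8 ppm

(a) Volume: 1910 m³ = 1,910,000 L.
(a) After draining 22% and refilling: 134 × 0.78 + 11 × 0.22 = 106.94 ppm.
(a) Deficit to target: 121 − 106.94 = 14.06 mg/L.
(a) As CaCO₃: 14.06 mg/L × 1,910,000 L = 26,850 g; ÷ 50 g/eq ÷ 2 = 268.5 mol Na₂CO₃.
(a) Mass: 268.5 × 106 = 28,470 g.

(b) Rise: 15,100 g / 337,000 L × 1000 = 44.81 mg/L.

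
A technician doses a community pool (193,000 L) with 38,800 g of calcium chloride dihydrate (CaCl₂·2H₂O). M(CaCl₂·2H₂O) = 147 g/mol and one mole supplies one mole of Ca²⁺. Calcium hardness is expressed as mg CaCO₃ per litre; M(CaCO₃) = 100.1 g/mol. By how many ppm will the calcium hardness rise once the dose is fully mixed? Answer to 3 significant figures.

137 ppm

Moles of Ca²⁺: 38,800 g ÷ 147 g/mol = 263.9 mol.
As CaCO₃: 263.9 mol × 100.1 g/mol = 26,420 g.
Rise: 26,420 g / 193,000 L × 1000 = 136.9 mg/L.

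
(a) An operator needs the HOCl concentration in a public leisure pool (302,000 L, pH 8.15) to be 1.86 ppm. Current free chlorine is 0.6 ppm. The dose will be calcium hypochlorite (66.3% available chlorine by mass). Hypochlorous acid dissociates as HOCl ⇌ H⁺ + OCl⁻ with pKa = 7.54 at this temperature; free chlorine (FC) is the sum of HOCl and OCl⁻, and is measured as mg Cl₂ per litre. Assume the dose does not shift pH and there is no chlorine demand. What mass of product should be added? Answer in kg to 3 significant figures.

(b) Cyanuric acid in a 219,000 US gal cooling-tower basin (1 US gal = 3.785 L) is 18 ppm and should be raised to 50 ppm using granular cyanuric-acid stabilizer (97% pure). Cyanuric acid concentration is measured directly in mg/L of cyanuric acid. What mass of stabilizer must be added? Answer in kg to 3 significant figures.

(a) [OCl⁻]/[HOCl] = 10^(pH − pKa) = 10^(8.15 − 7.54) = 4.074; fraction as HOCl = 1/(1 + 4.074) = 0.1971.
(a) Free chlorine required for 1.86 ppm HOCl: 1.86 / 0.1971 = 9.437 ppm.
(a) FC to add: 9.437 − 0.6 = 8.837 mg/L as Cl₂.
(a) Cl₂ equivalent: 8.837 mg/L × 302,000 L = 2669 g.
(a) Product at 66.3% available Cl: 2669 / 0.663 = 4025 g.

(b) Volume: 219,000 US gal × 3.785 L/gal = 828,915 L.
(b) CYA to add: (50 − 18) = 32 mg/L × 828,915 L = 26,530 g cyanuric acid.
(b) At 97% purity: 26,530 / 0.97 = 27,350 g product.

(a) 4.03 kg; (b) 27.3 kg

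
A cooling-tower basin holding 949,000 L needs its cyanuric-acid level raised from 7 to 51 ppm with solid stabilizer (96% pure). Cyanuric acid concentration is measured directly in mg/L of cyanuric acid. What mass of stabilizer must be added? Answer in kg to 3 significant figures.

CYA to add: (51 − 7) = 44 mg/L × 949,000 L = 41,760 g cyanuric acid.
At 96% purity: 41,760 / 0.96 = 43,500 g product.

43.5 kg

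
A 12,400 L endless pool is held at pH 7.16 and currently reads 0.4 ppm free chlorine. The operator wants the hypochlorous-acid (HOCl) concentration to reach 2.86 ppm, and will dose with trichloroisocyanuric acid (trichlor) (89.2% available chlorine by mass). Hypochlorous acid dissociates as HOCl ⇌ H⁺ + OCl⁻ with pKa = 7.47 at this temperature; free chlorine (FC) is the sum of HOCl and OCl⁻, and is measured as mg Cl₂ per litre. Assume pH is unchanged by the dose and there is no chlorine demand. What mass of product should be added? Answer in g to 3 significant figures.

53.7 g

[OCl⁻]/[HOCl] = 10^(pH − pKa) = 10^(7.16 − 7.47) = 0.4898; fraction as HOCl = 1/(1 + 0.4898) = 0.6712.
Free chlorine required for 2.86 ppm HOCl: 2.86 / 0.6712 = 4.261 ppm.
FC to add: 4.261 − 0.4 = 3.861 mg/L as Cl₂.
Cl₂ equivalent: 3.861 mg/L × 12,400 L = 47.87 g.
Product at 89.2% available Cl: 47.87 / 0.892 = 53.67 g.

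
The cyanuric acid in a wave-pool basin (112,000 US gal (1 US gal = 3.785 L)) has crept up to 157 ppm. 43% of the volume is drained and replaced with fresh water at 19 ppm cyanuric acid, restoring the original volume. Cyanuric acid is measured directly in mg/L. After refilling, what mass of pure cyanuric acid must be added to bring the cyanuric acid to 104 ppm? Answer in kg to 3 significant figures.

Volume: 112,000 US gal × 3.785 L/gal = 423,920 L.
After draining 43% and refilling: 157 × 0.57 + 19 × 0.43 = 97.66 ppm.
Deficit to target: 104 − 97.66 = 6.34 mg/L.
Mass: 6.34 mg/L × 423,920 L = 2688 g cyanuric acid.

2.69 kg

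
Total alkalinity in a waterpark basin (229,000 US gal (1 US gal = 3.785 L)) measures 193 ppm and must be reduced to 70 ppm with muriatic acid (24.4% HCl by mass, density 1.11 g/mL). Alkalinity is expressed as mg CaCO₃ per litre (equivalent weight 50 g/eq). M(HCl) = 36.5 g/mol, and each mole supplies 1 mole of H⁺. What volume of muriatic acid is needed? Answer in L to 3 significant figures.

Volume: 229,000 US gal × 3.785 L/gal = 866,765 L.
Alkalinity to neutralize: (193 − 70) = 123 mg/L as CaCO₃ × 866,765 L = 106,600 g as CaCO₃.
Equivalents of H⁺ required: 106,600 ÷ 50 g/eq = 2132 eq = 2132 mol HCl.
Mass of HCl: 2132 × 36.5 = 77,830 g.
Mass of 24.4% solution: 77,830 / 0.244 = 319,000 g.
Volume: 319,000 g ÷ 1.11 g/mL = 287,400 mL.

287 L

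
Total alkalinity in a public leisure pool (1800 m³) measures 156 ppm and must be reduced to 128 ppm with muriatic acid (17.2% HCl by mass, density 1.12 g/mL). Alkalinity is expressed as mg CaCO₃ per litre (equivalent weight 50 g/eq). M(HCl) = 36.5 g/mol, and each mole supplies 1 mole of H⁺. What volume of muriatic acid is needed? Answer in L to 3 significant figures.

191 L

Volume: 1800 m³ = 1,800,000 L.
Alkalinity to neutralize: (156 − 128) = 28 mg/L as CaCO₃ × 1,800,000 L = 50,400 g as CaCO₃.
Equivalents of H⁺ required: 50,400 ÷ 50 g/eq = 1008 eq = 1008 mol HCl.
Mass of HCl: 1008 × 36.5 = 36,790 g.
Mass of 17.2% solution: 36,790 / 0.172 = 213,900 g.
Volume: 213,900 g ÷ 1.12 g/mL = 191,000 mL.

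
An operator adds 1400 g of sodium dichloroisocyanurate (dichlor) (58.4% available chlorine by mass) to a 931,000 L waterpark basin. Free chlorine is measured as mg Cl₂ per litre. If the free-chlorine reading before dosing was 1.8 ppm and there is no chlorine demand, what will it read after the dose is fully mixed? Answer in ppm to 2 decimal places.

Available chlorine delivered: 1400 g × 0.584 = 817.6 g as Cl₂.
Concentration rise: 817.6 g / 931,000 L = 0.8782 mg/L = 0.88 ppm.
Final FC: 1.8 + 0.88 = 2.68 ppm.

2.68 ppm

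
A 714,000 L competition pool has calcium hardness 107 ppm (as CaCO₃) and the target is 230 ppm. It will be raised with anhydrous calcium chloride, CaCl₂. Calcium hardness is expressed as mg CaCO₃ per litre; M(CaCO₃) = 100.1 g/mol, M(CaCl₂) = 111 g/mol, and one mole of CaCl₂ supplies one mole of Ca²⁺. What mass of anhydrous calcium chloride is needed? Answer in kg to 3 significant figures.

Hardness to add: (230 − 107) = 123 mg/L as CaCO₃ × 714,000 L = 87,820 g as CaCO₃.
Moles of Ca²⁺ (1 mol Ca²⁺ ≡ 1 mol CaCO₃): 87,820 / 100.1 g/mol = 877.3 mol.
Mass of CaCl₂: 877.3 × 111 = 97,390 g.

97.4 kg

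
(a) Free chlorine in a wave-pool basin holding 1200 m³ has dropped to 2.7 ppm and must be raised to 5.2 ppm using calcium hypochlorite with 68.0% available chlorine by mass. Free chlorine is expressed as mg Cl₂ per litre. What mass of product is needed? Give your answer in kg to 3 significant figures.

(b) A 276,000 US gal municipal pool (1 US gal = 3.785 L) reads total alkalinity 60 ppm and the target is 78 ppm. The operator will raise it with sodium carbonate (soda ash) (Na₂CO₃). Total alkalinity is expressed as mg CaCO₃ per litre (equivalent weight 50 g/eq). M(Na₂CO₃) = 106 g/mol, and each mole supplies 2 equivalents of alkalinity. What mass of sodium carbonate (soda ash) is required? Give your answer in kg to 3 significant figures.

(a) Volume: 1200 m³ = 1,200,000 L.
(a) Chlorine deficit: 5.2 − 2.7 = 2.5 ppm = 2.5 mg/L as Cl₂.
(a) Cl₂ equivalent needed: 2.5 mg/L × 1,200,000 L = 3,000,000 mg = 3000 g.
(a) Product at 68.0% available chlorine: 3000 / 0.68 = 4412 g.

(b) Volume: 276,000 US gal × 3.785 L/gal = 1,044,660 L.
(b) Alkalinity to add: (78 − 60) = 18 mg/L as CaCO₃ × 1,044,660 L = 18,800 g as CaCO₃.
(b) Equivalents: 18,800 g ÷ 50 g/eq = 376.1 eq.
(b) Each mole of Na₂CO₃ supplies 2 eq, so 376.1 / 2 = 188 mol.
(b) Mass: 188 mol × 106 g/mol = 19,930 g.

(a) 4.41 kg; (b) 19.9 kg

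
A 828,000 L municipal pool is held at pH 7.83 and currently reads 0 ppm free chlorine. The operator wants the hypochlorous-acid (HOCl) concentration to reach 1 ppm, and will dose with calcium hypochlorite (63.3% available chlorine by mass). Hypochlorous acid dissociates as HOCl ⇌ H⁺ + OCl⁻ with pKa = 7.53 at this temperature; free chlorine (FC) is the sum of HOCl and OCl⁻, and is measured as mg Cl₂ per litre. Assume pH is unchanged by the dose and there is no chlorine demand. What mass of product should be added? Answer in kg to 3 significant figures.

3.92 kg

[OCl⁻]/[HOCl] = 10^(pH − pKa) = 10^(7.83 − 7.53) = 1.995; fraction as HOCl = 1/(1 + 1.995) = 0.3339.
Free chlorine required for 1 ppm HOCl: 1 / 0.3339 = 2.995 ppm.
FC to add: 2.995 − 0 = 2.995 mg/L as Cl₂.
Cl₂ equivalent: 2.995 mg/L × 828,000 L = 2480 g.
Product at 63.3% available Cl: 2480 / 0.633 = 3918 g.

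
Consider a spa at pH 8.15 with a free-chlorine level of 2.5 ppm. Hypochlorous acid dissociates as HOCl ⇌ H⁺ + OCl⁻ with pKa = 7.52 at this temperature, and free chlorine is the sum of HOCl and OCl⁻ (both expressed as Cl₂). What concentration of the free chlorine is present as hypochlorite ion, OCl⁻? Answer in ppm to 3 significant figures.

2.03 ppm

[OCl⁻]/[HOCl] = 10^(pH − pKa) = 10^(8.15 − 7.52) = 10^0.63 = 4.266.
Fraction as HOCl = 1 / (1 + 4.266) = 0.1899.
OCl⁻ = (1 − 0.1899) × 2.5 ppm = 2.025 ppm.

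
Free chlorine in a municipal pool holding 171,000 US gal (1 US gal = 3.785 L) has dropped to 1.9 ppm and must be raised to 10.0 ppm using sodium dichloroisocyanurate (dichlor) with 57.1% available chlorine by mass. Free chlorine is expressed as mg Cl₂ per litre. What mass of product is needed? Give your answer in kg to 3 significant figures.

Volume: 171,000 US gal × 3.785 L/gal = 647,235 L.
Chlorine deficit: 10.0 − 1.9 = 8.1 ppm = 8.1 mg/L as Cl₂.
Cl₂ equivalent needed: 8.1 mg/L × 647,235 L = 5,243,000 mg = 5243 g.
Product at 57.1% available chlorine: 5243 / 0.571 = 9181 g.

9.18 kg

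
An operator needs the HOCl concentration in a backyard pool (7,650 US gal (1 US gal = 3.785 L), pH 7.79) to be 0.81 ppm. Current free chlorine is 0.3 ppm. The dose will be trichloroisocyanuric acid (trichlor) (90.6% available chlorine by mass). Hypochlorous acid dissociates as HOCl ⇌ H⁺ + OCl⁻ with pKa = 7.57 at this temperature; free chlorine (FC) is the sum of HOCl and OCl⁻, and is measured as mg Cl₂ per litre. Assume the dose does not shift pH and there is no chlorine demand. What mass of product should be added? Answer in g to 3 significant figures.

Volume: 7,650 US gal × 3.785 L/gal = 28,955 L.
[OCl⁻]/[HOCl] = 10^(pH − pKa) = 10^(7.79 − 7.57) = 1.66; fraction as HOCl = 1/(1 + 1.66) = 0.376.
Free chlorine required for 0.81 ppm HOCl: 0.81 / 0.376 = 2.154 ppm.
FC to add: 2.154 − 0.3 = 1.854 mg/L as Cl₂.
Cl₂ equivalent: 1.854 mg/L × 28,955 L = 53.69 g.
Product at 90.6% available Cl: 53.69 / 0.906 = 59.26 g.

59.3 g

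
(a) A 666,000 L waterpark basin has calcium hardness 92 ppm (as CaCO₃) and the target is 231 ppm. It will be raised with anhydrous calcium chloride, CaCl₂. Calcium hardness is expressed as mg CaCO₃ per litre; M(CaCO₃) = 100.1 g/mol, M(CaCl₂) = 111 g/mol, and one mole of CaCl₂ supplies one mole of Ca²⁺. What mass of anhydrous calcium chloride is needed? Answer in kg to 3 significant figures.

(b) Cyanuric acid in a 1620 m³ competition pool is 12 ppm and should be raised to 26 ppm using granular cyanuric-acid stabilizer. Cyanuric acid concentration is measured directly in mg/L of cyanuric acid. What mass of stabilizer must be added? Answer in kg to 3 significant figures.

(a) Hardness to add: (231 − 92) = 139 mg/L as CaCO₃ × 666,000 L = 92,570 g as CaCO₃.
(a) Moles of Ca²⁺ (1 mol Ca²⁺ ≡ 1 mol CaCO₃): 92,570 / 100.1 g/mol = 924.8 mol.
(a) Mass of CaCl₂: 924.8 × 111 = 102,700 g.

(b) Volume: 1620 m³ = 1,620,000 L.
(b) CYA to add: (26 − 12) = 14 mg/L × 1,620,000 L = 22,680 g cyanuric acid.

(a) 103 kg; (b) 22.7 kg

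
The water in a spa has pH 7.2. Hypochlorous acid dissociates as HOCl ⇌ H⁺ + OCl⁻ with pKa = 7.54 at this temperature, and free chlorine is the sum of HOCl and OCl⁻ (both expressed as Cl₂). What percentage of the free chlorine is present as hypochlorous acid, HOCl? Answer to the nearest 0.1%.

68.6%

[OCl⁻]/[HOCl] = 10^(pH − pKa) = 10^(7.2 − 7.54) = 10^-0.34 = 0.4571.
Fraction as HOCl = 1 / (1 + 0.4571) = 0.6863.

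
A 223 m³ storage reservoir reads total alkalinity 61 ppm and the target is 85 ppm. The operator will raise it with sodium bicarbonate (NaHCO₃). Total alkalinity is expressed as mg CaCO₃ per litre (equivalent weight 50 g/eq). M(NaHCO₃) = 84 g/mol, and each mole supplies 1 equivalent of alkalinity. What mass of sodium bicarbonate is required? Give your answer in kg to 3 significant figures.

Volume: 223 m³ = 223,000 L.
Alkalinity to add: (85 − 61) = 24 mg/L as CaCO₃ × 223,000 L = 5352 g as CaCO₃.
Equivalents: 5352 g ÷ 50 g/eq = 107 eq.
NaHCO₃ supplies 1 eq per mole → 107 mol.
Mass: 107 mol × 84 g/mol = 8991 g.

8.99 kg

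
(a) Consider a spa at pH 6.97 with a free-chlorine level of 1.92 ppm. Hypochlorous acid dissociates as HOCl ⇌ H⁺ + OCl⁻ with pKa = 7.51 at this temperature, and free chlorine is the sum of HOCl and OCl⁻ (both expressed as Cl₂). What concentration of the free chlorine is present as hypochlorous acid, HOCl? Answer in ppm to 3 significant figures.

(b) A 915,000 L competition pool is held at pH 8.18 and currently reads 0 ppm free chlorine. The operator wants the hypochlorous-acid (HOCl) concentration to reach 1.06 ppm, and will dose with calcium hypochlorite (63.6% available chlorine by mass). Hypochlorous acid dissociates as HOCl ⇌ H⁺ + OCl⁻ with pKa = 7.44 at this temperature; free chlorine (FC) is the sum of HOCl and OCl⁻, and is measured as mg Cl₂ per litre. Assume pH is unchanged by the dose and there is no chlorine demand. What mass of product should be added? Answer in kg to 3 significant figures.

(a) [OCl⁻]/[HOCl] = 10^(pH − pKa) = 10^(6.97 − 7.51) = 10^-0.54 = 0.2884.
(a) Fraction as HOCl = 1 / (1 + 0.2884) = 0.7762.
(a) HOCl = 0.7762 × 1.92 ppm = 1.49 ppm.

(b) [OCl⁻]/[HOCl] = 10^(pH − pKa) = 10^(8.18 − 7.44) = 5.495; fraction as HOCl = 1/(1 + 5.495) = 0.154.
(b) Free chlorine required for 1.06 ppm HOCl: 1.06 / 0.154 = 6.885 ppm.
(b) FC to add: 6.885 − 0 = 6.885 mg/L as Cl₂.
(b) Cl₂ equivalent: 6.885 mg/L × 915,000 L = 6300 g.
(b) Product at 63.6% available Cl: 6300 / 0.636 = 9905 g.

(a) 1.49 ppm; (b) 9.91 kg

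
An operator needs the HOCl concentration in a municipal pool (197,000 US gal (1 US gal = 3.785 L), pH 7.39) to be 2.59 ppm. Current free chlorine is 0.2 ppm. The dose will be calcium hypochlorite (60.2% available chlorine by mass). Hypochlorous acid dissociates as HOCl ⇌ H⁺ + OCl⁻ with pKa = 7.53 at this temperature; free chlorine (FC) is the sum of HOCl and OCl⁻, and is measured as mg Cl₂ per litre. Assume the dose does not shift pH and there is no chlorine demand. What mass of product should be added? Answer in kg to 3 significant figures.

5.28 kg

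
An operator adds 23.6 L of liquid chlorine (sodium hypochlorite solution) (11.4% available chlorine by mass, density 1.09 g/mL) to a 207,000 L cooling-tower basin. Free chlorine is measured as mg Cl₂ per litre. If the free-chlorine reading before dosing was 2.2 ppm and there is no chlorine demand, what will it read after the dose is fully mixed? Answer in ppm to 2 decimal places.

Mass of solution: 23.6 L × 1000 mL/L × 1.09 g/mL = 25,720 g.
Available chlorine delivered: 25,720 g × 0.114 = 2933 g as Cl₂.
Concentration rise: 2933 g / 207,000 L = 14.17 mg/L = 14.17 ppm.
Final FC: 2.2 + 14.17 = 16.37 ppm.

16.37 ppm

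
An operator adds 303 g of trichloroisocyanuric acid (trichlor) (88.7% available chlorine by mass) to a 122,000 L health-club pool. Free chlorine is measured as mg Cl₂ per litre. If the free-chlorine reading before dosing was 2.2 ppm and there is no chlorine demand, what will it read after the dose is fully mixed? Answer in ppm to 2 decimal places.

Available chlorine delivered: 303 g × 0.887 = 268.8 g as Cl₂.
Concentration rise: 268.8 g / 122,000 L = 2.203 mg/L = 2.20 ppm.
Final FC: 2.2 + 2.20 = 4.40 ppm.

4.40 ppm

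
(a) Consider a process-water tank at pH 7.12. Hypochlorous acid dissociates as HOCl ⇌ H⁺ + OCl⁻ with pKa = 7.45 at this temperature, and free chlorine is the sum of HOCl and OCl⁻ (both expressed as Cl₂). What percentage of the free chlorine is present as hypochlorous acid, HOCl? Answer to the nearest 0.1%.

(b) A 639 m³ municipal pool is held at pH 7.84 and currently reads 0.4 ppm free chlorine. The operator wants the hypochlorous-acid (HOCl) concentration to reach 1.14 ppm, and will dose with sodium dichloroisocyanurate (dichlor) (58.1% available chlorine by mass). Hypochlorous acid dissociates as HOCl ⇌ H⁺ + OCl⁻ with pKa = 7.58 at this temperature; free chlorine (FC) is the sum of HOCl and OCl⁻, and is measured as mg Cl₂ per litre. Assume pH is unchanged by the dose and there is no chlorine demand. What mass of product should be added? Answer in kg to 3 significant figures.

(a) 68.1%; (b) 3.10 kg

(a) [OCl⁻]/[HOCl] = 10^(pH − pKa) = 10^(7.12 − 7.45) = 10^-0.33 = 0.4677.
(a) Fraction as HOCl = 1 / (1 + 0.4677) = 0.6813.

(b) Volume: 639 m³ = 639,000 L.
(b) [OCl⁻]/[HOCl] = 10^(pH − pKa) = 10^(7.84 − 7.58) = 1.82; fraction as HOCl = 1/(1 + 1.82) = 0.3546.
(b) Free chlorine required for 1.14 ppm HOCl: 1.14 / 0.3546 = 3.214 ppm.
(b) FC to add: 3.214 − 0.4 = 2.814 mg/L as Cl₂.
(b) Cl₂ equivalent: 2.814 mg/L × 639,000 L = 1798 g.
(b) Product at 58.1% available Cl: 1798 / 0.581 = 3095 g.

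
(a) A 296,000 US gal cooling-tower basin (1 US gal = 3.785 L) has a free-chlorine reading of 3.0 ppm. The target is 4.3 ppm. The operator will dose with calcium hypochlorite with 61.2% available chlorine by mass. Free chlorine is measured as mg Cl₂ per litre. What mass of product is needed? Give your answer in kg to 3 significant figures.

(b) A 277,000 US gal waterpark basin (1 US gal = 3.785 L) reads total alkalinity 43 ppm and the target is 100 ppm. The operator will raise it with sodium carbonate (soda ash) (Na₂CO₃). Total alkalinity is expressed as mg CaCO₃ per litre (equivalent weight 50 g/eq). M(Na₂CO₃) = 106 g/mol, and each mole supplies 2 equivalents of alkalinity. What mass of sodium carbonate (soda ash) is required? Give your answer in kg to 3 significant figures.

(a) Volume: 296,000 US gal × 3.785 L/gal = 1,120,360 L.
(a) Chlorine deficit: 4.3 − 3.0 = 1.3 ppm = 1.3 mg/L as Cl₂.
(a) Cl₂ equivalent needed: 1.3 mg/L × 1,120,360 L = 1,456,000 mg = 1456 g.
(a) Product at 61.2% available chlorine: 1456 / 0.612 = 2380 g.

(b) Volume: 277,000 US gal × 3.785 L/gal = 1,048,445 L.
(b) Alkalinity to add: (100 − 43) = 57 mg/L as CaCO₃ × 1,048,445 L = 59,760 g as CaCO₃.
(b) Equivalents: 59,760 g ÷ 50 g/eq = 1195 eq.
(b) Each mole of Na₂CO₃ supplies 2 eq, so 1195 / 2 = 597.6 mol.
(b) Mass: 597.6 mol × 106 g/mol = 63,350 g.

(a) 2.38 kg; (b) 63.3 kg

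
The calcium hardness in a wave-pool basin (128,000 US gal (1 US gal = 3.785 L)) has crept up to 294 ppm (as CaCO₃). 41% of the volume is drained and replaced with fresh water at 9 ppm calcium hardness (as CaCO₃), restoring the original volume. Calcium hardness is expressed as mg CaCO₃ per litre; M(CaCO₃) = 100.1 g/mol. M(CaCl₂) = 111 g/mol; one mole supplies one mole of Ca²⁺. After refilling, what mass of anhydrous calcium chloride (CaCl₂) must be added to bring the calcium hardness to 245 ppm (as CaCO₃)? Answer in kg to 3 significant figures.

Volume: 128,000 US gal × 3.785 L/gal = 484,480 L.
After draining 41% and refilling: 294 × 0.59 + 9 × 0.41 = 177.15 ppm.
Deficit to target: 245 − 177.15 = 67.85 mg/L.
As CaCO₃: 67.85 mg/L × 484,480 L = 32,870 g; ÷ 100.1 = 328.4 mol Ca²⁺.
Mass: 328.4 × 111 = 36,450 g.

36.5 kg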